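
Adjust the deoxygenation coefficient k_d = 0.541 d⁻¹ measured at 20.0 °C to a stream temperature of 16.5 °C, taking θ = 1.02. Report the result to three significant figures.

k_d(T₂) = k_d(T₁) · θ^(T₂−T₁) = 0.541 × 1.02^(16.5−20.0)
= 0.541 × 1.02^-3.50 = 0.541 × 0.9330 = 0.5048 d⁻¹.

k_d ≈ 0.505 d⁻¹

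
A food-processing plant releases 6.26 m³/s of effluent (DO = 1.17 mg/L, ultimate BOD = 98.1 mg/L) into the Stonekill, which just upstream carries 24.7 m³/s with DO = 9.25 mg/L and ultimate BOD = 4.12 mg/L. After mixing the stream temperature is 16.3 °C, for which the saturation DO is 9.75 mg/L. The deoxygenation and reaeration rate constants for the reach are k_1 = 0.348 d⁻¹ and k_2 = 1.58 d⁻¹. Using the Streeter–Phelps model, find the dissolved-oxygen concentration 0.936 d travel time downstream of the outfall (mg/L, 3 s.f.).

DO ≈ 6.04 mg/L

Mixed DO = (24.7×9.25 + 6.26×1.17)/(24.7+6.26) = 235.8/30.96 = 7.616 mg/L.
Mixed L₀ = (24.7×4.12 + 6.26×98.1)/(30.96) = 715.9/30.96 = 23.12 mg/L.
Initial deficit D₀ = C_s − DO₀ = 9.75 − 7.616 = 2.134 mg/L.
D(0.936) = [0.348×23.12/(1.58−0.348)](e^(−0.348×0.936) − e^(−1.58×0.936)) + 2.134 e^(−1.58×0.936)
= 6.531 × (0.7220 − 0.2279) + 2.134 × 0.2279 = 3.713 mg/L.
DO = 9.75 − 3.713 = 6.037 mg/L.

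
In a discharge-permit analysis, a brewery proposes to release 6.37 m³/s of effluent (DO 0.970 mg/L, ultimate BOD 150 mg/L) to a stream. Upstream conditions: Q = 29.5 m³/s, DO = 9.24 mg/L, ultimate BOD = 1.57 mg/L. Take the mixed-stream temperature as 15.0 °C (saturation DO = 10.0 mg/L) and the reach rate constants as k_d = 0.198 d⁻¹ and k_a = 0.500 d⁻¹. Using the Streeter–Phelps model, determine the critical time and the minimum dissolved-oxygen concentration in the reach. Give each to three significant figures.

Mixed DO = (29.5×9.24 + 6.37×0.970)/(29.5+6.37) = 278.8/35.87 = 7.771 mg/L.
Mixed L₀ = (29.5×1.57 + 6.37×150)/(35.87) = 1002/35.87 = 27.93 mg/L.
Initial deficit D₀ = C_s − DO₀ = 10.0 − 7.771 = 2.229 mg/L.
t_c = (1/0.3020) ln[(0.500/0.198)(1 − 2.229×0.3020/(0.198×27.93))] = 3.311 × ln(2.218) = 2.638 d.
D_c = (0.198/0.500) × 27.93 × e^(−0.198×2.638) = 0.3960 × 27.93 × 0.5932 = 6.561 mg/L.
Minimum DO = 10.0 − 6.561 = 3.439 mg/L.

t_c ≈ 2.64 d; minimum DO ≈ 3.44 mg/L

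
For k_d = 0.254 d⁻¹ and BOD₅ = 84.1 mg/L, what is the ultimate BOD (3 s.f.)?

L₀ ≈ 117 mg/L

BOD₅ = L₀(1 − e^(−5k_d)) ⇒ L₀ = BOD₅ / (1 − e^(−5×0.254))
= 84.1 / (1 − 0.2808) = 84.1 / 0.7192 = 116.9 mg/L.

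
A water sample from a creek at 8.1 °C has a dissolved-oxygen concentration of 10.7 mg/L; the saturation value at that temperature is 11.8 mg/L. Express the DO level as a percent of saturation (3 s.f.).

% saturation = C/C_s × 100 = 10.7/11.8 × 100 = 90.7 %.

90.7 % saturation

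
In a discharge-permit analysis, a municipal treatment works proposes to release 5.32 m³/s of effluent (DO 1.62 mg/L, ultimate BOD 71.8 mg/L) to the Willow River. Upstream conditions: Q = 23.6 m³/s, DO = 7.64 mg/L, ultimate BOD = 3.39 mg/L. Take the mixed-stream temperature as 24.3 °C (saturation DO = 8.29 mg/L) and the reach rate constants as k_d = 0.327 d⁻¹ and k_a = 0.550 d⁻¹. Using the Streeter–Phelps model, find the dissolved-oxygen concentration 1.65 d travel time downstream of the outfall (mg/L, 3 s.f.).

DO ≈ 3.38 mg/L

Mixed DO = (23.6×7.64 + 5.32×1.62)/(23.6+5.32) = 188.9/28.92 = 6.533 mg/L.
Mixed L₀ = (23.6×3.39 + 5.32×71.8)/(28.92) = 462.0/28.92 = 15.97 mg/L.
Initial deficit D₀ = C_s − DO₀ = 8.29 − 6.533 = 1.757 mg/L.
D(1.65) = [0.327×15.97/(0.550−0.327)](e^(−0.327×1.65) − e^(−0.550×1.65)) + 1.757 e^(−0.550×1.65)
= 23.42 × (0.5830 − 0.4035) + 1.757 × 0.4035 = 4.913 mg/L.
DO = 8.29 − 4.913 = 3.377 mg/L.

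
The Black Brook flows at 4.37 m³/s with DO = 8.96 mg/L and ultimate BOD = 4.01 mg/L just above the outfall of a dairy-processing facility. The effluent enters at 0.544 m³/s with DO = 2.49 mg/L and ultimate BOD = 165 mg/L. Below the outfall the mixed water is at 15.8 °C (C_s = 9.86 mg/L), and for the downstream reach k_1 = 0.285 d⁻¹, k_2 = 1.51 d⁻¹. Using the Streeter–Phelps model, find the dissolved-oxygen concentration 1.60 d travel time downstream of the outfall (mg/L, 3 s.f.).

Mixed DO = (4.37×8.96 + 0.544×2.49)/(4.37+0.544) = 40.51/4.914 = 8.244 mg/L.
Mixed L₀ = (4.37×4.01 + 0.544×165)/(4.914) = 107.3/4.914 = 21.83 mg/L.
Initial deficit D₀ = C_s − DO₀ = 9.86 − 8.244 = 1.616 mg/L.
D(1.60) = [0.285×21.83/(1.51−0.285)](e^(−0.285×1.60) − e^(−1.51×1.60)) + 1.616 e^(−1.51×1.60)
= 5.079 × (0.6338 − 0.08928) + 1.616 × 0.08928 = 2.910 mg/L.
DO = 9.86 − 2.910 = 6.950 mg/L.

DO ≈ 6.95 mg/L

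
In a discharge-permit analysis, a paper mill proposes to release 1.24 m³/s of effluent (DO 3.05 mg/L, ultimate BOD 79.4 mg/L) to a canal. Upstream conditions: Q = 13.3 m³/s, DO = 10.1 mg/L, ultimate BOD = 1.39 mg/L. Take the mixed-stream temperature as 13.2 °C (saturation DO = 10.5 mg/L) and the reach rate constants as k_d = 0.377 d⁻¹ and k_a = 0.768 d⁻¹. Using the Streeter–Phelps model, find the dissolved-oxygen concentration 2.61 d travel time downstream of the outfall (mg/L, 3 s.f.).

Mixed DO = (13.3×10.1 + 1.24×3.05)/(13.3+1.24) = 138.1/14.54 = 9.499 mg/L.
Mixed L₀ = (13.3×1.39 + 1.24×79.4)/(14.54) = 116.9/14.54 = 8.043 mg/L.
Initial deficit D₀ = C_s − DO₀ = 10.5 − 9.499 = 1.001 mg/L.
D(2.61) = [0.377×8.043/(0.768−0.377)](e^(−0.377×2.61) − e^(−0.768×2.61)) + 1.001 e^(−0.768×2.61)
= 7.755 × (0.3738 − 0.1347) + 1.001 × 0.1347 = 1.989 mg/L.
DO = 10.5 − 1.989 = 8.511 mg/L.

DO ≈ 8.51 mg/L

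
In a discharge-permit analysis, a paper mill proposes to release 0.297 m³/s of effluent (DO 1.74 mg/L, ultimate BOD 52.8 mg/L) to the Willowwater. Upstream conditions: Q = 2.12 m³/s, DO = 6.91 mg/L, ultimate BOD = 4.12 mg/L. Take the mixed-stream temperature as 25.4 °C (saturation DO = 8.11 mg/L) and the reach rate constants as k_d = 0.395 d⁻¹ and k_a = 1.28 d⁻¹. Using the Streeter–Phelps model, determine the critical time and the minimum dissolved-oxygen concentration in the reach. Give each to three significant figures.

Mixed DO = (2.12×6.91 + 0.297×1.74)/(2.12+0.297) = 15.17/2.417 = 6.275 mg/L.
Mixed L₀ = (2.12×4.12 + 0.297×52.8)/(2.417) = 24.42/2.417 = 10.10 mg/L.
Initial deficit D₀ = C_s − DO₀ = 8.11 − 6.275 = 1.835 mg/L.
t_c = (1/0.8850) ln[(1.28/0.395)(1 − 1.835×0.8850/(0.395×10.10))] = 1.130 × ln(1.921) = 0.7379 d.
D_c = (0.395/1.28) × 10.10 × e^(−0.395×0.7379) = 0.3086 × 10.10 × 0.7472 = 2.329 mg/L.
Minimum DO = 8.11 − 2.329 = 5.781 mg/L.

t_c ≈ 0.738 d; minimum DO ≈ 5.78 mg/L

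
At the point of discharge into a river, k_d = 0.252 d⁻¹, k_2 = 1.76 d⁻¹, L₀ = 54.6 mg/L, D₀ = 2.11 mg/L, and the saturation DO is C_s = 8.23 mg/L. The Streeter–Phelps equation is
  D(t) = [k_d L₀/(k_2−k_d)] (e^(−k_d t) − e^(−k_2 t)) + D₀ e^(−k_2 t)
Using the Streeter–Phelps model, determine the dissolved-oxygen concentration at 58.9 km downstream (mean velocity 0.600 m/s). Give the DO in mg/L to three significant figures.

DO ≈ 2.33 mg/L

Travel time t = x/v = 58.9 km / (0.600 m/s) = 58900 m / 0.600 m/s = 98170 s = 1.136 d.
k_d L₀/(k_2−k_d) = 0.252×54.6/(1.76−0.252) = 13.76/1.508 = 9.124 mg/L.
e^(−k_d t) = e^(−0.252×1.136) = 0.7510; e^(−k_2 t) = e^(−1.76×1.136) = 0.1354.
D = 9.124 × (0.7510 − 0.1354) + 2.11 × 0.1354 = 5.617 + 0.2856 = 5.903 mg/L.
DO = C_s − D = 8.23 − 5.903 = 2.327 mg/L.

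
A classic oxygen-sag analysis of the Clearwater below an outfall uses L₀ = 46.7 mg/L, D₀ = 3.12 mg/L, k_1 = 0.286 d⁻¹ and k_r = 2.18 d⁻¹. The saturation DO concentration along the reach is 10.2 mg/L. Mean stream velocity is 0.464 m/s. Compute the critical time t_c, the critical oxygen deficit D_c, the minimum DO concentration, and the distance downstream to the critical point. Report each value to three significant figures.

At the critical point dD/dt = 0, so k_1 L₀ e^(−k_1 t) = k_r D. Substituting D(t) from the Streeter–Phelps equation and solving for t gives
t_c = ln[(k_r/k_1)(1 − D₀(k_r−k_1)/(k_1 L₀))] / (k_r−k_1).
Here k_r−k_1 = 1.894 d⁻¹ and 1 − D₀(k_r−k_1)/(k_1 L₀) = 1 − 3.12×1.894/(0.286×46.7) = 0.5576, so
t_c = ln(7.622 × 0.5576) / 1.894 = 1.447 / 1.894 = 0.7639 d.
L(t_c) = L₀ e^(−k_1 t_c) = 46.7 × 0.8037 = 37.53 mg/L, and at the critical point k_r D_c = k_1 L, so D_c = (0.286/2.18) × 37.53 = 4.924 mg/L.
Minimum DO = C_s − D_c = 10.2 − 4.924 = 5.276 mg/L.
x_c = v t_c = 0.464 m/s × 0.7639 d × 86400 s/d = 30630 m ≈ 30.6 km.

t_c ≈ 0.764 d; D_c ≈ 4.92 mg/L; min DO ≈ 5.28 mg/L; x_c ≈ 30.6 km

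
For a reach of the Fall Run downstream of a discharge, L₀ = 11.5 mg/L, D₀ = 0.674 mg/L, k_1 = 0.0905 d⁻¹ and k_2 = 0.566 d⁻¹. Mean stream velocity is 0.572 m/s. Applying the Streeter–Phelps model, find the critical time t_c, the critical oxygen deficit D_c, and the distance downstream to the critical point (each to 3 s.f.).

t_c ≈ 3.08 d; D_c ≈ 1.39 mg/L; x_c ≈ 152 km

With k_2/k_1 = 6.254 and 1 − D₀(k_2−k_1)/(k_1 L₀) = 0.6921,
t_c = ln(6.254 × 0.6921) / (0.566 − 0.0905) = ln(4.328) / 0.4755 = 1.465/0.4755 = 3.081 d.
L(t_c) = L₀ e^(−k_1 t_c) = 11.5 × 0.7566 = 8.701 mg/L, and at the critical point k_2 D_c = k_1 L, so D_c = (0.0905/0.566) × 8.701 = 1.391 mg/L.
x_c = v t_c = 0.572 m/s × 3.081 d × 86400 s/d = 152300 m ≈ 152 km.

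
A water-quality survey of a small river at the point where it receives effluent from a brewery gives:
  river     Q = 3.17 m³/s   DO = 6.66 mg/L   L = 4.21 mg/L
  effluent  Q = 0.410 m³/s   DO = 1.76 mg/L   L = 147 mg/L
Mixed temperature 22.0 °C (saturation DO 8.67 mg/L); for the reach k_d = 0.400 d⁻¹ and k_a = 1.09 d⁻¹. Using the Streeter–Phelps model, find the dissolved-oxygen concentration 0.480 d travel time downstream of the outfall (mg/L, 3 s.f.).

DO ≈ 4.37 mg/L

Mixed DO = (3.17×6.66 + 0.410×1.76)/(3.17+0.410) = 21.83/3.580 = 6.099 mg/L.
Mixed L₀ = (3.17×4.21 + 0.410×147)/(3.580) = 73.62/3.580 = 20.56 mg/L.
Initial deficit D₀ = C_s − DO₀ = 8.67 − 6.099 = 2.571 mg/L.
D(0.480) = [0.400×20.56/(1.09−0.400)](e^(−0.400×0.480) − e^(−1.09×0.480)) + 2.571 e^(−1.09×0.480)
= 11.92 × (0.8253 − 0.5926) + 2.571 × 0.5926 = 4.297 mg/L.
DO = 8.67 − 4.297 = 4.373 mg/L.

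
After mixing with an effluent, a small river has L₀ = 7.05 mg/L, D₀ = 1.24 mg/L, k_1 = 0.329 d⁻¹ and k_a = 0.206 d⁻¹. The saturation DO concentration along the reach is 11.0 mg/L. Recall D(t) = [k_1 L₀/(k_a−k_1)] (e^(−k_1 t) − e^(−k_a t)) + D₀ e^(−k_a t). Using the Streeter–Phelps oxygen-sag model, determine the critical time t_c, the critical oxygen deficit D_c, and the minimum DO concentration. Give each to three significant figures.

t_c ≈ 3.29 d; D_c ≈ 3.82 mg/L; min DO ≈ 7.18 mg/L

With k_a/k_1 = 0.6261 and 1 − D₀(k_a−k_1)/(k_1 L₀) = 1.066,
t_c = ln(0.6261 × 1.066) / (0.206 − 0.329) = ln(0.6673) / -0.1230 = -0.4045/-0.1230 = 3.289 d.
D_c = (k_1/k_a) L₀ e^(−k_1 t_c) = (0.329/0.206) × 7.05 × e^(−0.329×3.289) = 1.597 × 7.05 × 0.3389 = 3.816 mg/L.
Minimum DO = C_s − D_c = 11.0 − 3.816 = 7.184 mg/L.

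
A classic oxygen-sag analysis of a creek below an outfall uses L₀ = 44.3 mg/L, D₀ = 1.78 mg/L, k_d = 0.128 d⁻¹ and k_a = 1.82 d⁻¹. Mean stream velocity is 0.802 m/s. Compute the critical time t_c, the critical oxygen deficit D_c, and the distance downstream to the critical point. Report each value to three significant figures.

t_c = [1/(k_a−k_d)] ln[(k_a/k_d)(1 − D₀(k_a−k_d)/(k_d L₀))]
= [1/(1.82−0.128)] ln[(1.82/0.128)(1 − 1.78×1.692/(0.128×44.3))]
= (1/1.692) ln[14.22 × 0.4689] = 0.5910 × ln(6.667) = 0.5910 × 1.897 = 1.121 d.
D_c = (k_d/k_a) L₀ e^(−k_d t_c) = (0.128/1.82) × 44.3 × e^(−0.128×1.121) = 0.07033 × 44.3 × 0.8663 = 2.699 mg/L.
x_c = v t_c = 0.802 m/s × 1.121 d × 86400 s/d = 77690 m ≈ 77.7 km.

t_c ≈ 1.12 d; D_c ≈ 2.70 mg/L; x_c ≈ 77.7 km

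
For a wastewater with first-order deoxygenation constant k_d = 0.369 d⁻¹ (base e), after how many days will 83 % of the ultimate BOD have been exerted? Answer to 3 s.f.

t ≈ 4.80 d

y/L₀ = 1 − e^(−k_d t) = 0.83 ⇒ e^(−k_d t) = 0.170
t = −ln(0.170) / 0.369 = 1.772 / 0.369 = 4.802 d.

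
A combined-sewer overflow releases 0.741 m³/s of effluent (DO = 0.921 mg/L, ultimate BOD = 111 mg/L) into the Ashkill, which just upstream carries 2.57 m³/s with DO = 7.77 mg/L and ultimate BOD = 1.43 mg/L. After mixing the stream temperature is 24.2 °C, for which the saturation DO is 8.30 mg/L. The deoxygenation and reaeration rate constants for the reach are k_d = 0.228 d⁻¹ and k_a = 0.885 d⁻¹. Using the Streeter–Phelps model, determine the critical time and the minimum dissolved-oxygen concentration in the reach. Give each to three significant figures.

Mixed DO = (2.57×7.77 + 0.741×0.921)/(2.57+0.741) = 20.65/3.311 = 6.237 mg/L.
Mixed L₀ = (2.57×1.43 + 0.741×111)/(3.311) = 85.93/3.311 = 25.95 mg/L.
Initial deficit D₀ = C_s − DO₀ = 8.30 − 6.237 = 2.063 mg/L.
t_c = (1/0.6570) ln[(0.885/0.228)(1 − 2.063×0.6570/(0.228×25.95))] = 1.522 × ln(2.993) = 1.668 d.
D_c = (0.228/0.885) × 25.95 × e^(−0.228×1.668) = 0.2576 × 25.95 × 0.6836 = 4.570 mg/L.
Minimum DO = 8.30 − 4.570 = 3.730 mg/L.

t_c ≈ 1.67 d; minimum DO ≈ 3.73 mg/L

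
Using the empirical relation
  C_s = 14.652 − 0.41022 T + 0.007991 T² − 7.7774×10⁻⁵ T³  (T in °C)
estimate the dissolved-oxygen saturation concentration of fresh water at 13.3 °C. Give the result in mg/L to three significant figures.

C_s = 14.652 − 0.41022×13.3 + 0.007991×13.3² − 7.7774×10⁻⁵×13.3³ = 10.43 mg/L.

C_s ≈ 10.4 mg/L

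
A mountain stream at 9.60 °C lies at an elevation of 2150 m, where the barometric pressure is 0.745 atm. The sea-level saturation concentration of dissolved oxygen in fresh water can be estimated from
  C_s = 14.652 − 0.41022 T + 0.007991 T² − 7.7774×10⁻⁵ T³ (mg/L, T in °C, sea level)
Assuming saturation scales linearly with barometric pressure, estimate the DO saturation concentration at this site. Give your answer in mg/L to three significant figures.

At sea level: C_s = 14.652 − 0.41022×9.60 + 0.007991×9.60² − 7.7774×10⁻⁵×9.60³ = 11.38 mg/L.
Pressure correction: C_s' = 11.38 × 0.745 = 8.479 mg/L.

C_s ≈ 8.48 mg/L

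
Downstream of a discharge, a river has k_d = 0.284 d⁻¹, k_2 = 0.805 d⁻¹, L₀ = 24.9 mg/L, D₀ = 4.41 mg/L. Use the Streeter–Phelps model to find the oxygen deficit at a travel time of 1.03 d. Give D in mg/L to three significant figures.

D ≈ 6.13 mg/L

k_d L₀/(k_2−k_d) = 0.284×24.9/(0.805−0.284) = 7.072/0.5210 = 13.57 mg/L.
e^(−k_d t) = e^(−0.284×1.030) = 0.7464; e^(−k_2 t) = e^(−0.805×1.030) = 0.4364.
D = 13.57 × (0.7464 − 0.4364) + 4.41 × 0.4364 = 4.207 + 1.925 = 6.132 mg/L.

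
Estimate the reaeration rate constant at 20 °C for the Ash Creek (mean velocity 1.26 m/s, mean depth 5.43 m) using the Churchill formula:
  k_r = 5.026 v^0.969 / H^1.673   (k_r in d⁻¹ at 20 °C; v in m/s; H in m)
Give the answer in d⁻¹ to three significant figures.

k_r ≈ 0.371 d⁻¹

k_r = 5.026 × 1.26^0.969 / 5.43^1.673 = 5.026 × 1.251 / 16.96 = 0.3708 d⁻¹.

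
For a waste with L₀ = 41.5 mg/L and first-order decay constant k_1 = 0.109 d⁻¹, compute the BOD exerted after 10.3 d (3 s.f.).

y_t = L₀(1 − e^(−k_1 t)) = 41.5 × (1 − e^(−0.109×10.3))
= 41.5 × (1 − 0.3254) = 41.5 × 0.6746 = 28.00 mg/L.

y ≈ 28.0 mg/L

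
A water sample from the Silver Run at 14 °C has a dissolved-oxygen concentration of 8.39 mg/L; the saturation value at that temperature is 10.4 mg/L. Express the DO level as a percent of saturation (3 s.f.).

80.7 % saturation

% saturation = C/C_s × 100 = 8.39/10.4 × 100 = 80.7 %.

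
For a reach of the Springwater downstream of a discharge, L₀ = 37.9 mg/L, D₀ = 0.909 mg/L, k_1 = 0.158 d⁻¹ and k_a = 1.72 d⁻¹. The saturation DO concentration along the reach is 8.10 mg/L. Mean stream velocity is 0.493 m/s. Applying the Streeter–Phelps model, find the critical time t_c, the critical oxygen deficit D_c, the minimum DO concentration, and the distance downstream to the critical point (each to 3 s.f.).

t_c = [1/(k_a−k_1)] ln[(k_a/k_1)(1 − D₀(k_a−k_1)/(k_1 L₀))]
= [1/(1.72−0.158)] ln[(1.72/0.158)(1 − 0.909×1.562/(0.158×37.9))]
= (1/1.562) ln[10.89 × 0.7629] = 0.6402 × ln(8.305) = 0.6402 × 2.117 = 1.355 d.
D_c = (k_1/k_a) L₀ e^(−k_1 t_c) = (0.158/1.72) × 37.9 × e^(−0.158×1.355) = 0.09186 × 37.9 × 0.8072 = 2.810 mg/L.
Minimum DO = C_s − D_c = 8.10 − 2.810 = 5.290 mg/L.
x_c = v t_c = 0.493 m/s × 1.355 d × 86400 s/d = 57730 m ≈ 57.7 km.

t_c ≈ 1.36 d; D_c ≈ 2.81 mg/L; min DO ≈ 5.29 mg/L; x_c ≈ 57.7 km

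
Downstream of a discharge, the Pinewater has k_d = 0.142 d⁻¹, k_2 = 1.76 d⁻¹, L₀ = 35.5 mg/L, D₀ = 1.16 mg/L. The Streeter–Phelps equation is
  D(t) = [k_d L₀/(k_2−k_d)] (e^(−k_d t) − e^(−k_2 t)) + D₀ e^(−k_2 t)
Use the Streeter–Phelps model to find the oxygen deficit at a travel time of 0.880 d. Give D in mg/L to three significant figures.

k_d L₀/(k_2−k_d) = 0.142×35.5/(1.76−0.142) = 5.041/1.618 = 3.116 mg/L.
e^(−k_d t) = e^(−0.142×0.8800) = 0.8825; e^(−k_2 t) = e^(−1.76×0.8800) = 0.2125.
D = 3.116 × (0.8825 − 0.2125) + 1.16 × 0.2125 = 2.088 + 0.2465 = 2.334 mg/L.

D ≈ 2.33 mg/L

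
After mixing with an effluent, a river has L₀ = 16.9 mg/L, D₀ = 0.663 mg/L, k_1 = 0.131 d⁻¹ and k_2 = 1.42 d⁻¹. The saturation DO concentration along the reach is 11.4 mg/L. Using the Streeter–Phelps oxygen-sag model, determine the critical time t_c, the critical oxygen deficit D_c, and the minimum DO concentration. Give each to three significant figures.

t_c = [1/(k_2−k_1)] ln[(k_2/k_1)(1 − D₀(k_2−k_1)/(k_1 L₀))]
= [1/(1.42−0.131)] ln[(1.42/0.131)(1 − 0.663×1.289/(0.131×16.9))]
= (1/1.289) ln[10.84 × 0.6140] = 0.7758 × ln(6.655) = 0.7758 × 1.895 = 1.470 d.
L(t_c) = L₀ e^(−k_1 t_c) = 16.9 × 0.8248 = 13.94 mg/L, and at the critical point k_2 D_c = k_1 L, so D_c = (0.131/1.42) × 13.94 = 1.286 mg/L.
Minimum DO = C_s − D_c = 11.4 − 1.286 = 10.11 mg/L.

t_c ≈ 1.47 d; D_c ≈ 1.29 mg/L; min DO ≈ 10.1 mg/L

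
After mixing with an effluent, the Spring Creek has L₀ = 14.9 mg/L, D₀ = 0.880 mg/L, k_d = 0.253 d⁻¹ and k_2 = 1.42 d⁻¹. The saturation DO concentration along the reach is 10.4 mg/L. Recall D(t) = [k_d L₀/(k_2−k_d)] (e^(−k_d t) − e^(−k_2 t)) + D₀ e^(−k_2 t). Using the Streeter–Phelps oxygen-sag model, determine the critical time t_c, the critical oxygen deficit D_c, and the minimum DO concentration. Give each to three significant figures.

At the critical point dD/dt = 0, so k_d L₀ e^(−k_d t) = k_2 D. Substituting D(t) from the Streeter–Phelps equation and solving for t gives
t_c = ln[(k_2/k_d)(1 − D₀(k_2−k_d)/(k_d L₀))] / (k_2−k_d).
Here k_2−k_d = 1.167 d⁻¹ and 1 − D₀(k_2−k_d)/(k_d L₀) = 1 − 0.880×1.167/(0.253×14.9) = 0.7276, so
t_c = ln(5.613 × 0.7276) / 1.167 = 1.407 / 1.167 = 1.206 d.
D_c = (k_d/k_2) L₀ e^(−k_d t_c) = (0.253/1.42) × 14.9 × e^(−0.253×1.206) = 0.1782 × 14.9 × 0.7371 = 1.957 mg/L.
Minimum DO = C_s − D_c = 10.4 − 1.957 = 8.443 mg/L.

t_c ≈ 1.21 d; D_c ≈ 1.96 mg/L; min DO ≈ 8.44 mg/L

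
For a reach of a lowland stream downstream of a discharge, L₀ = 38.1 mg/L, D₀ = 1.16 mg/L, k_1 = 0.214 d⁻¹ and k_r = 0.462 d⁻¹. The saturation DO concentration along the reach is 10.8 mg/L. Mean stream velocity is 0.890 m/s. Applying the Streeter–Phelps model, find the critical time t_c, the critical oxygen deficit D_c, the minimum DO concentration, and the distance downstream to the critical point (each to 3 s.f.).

t_c ≈ 2.96 d; D_c ≈ 9.37 mg/L; min DO ≈ 1.43 mg/L; x_c ≈ 227 km

With k_r/k_1 = 2.159 and 1 − D₀(k_r−k_1)/(k_1 L₀) = 0.9647,
t_c = ln(2.159 × 0.9647) / (0.462 − 0.214) = ln(2.083) / 0.2480 = 0.7337/0.2480 = 2.958 d.
D_c = (k_1/k_r) L₀ e^(−k_1 t_c) = (0.214/0.462) × 38.1 × e^(−0.214×2.958) = 0.4632 × 38.1 × 0.5310 = 9.370 mg/L.
Minimum DO = C_s − D_c = 10.8 − 9.370 = 1.430 mg/L.
x_c = v t_c = 0.890 m/s × 2.958 d × 86400 s/d = 227500 m ≈ 227 km.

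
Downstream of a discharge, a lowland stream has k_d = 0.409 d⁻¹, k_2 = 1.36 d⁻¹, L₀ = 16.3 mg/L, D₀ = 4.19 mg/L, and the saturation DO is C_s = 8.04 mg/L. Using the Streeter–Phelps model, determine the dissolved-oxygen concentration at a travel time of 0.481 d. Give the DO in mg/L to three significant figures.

k_d L₀/(k_2−k_d) = 0.409×16.3/(1.36−0.409) = 6.667/0.9510 = 7.010 mg/L.
e^(−k_d t) = e^(−0.409×0.4810) = 0.8214; e^(−k_2 t) = e^(−1.36×0.4810) = 0.5199.
D = 7.010 × (0.8214 − 0.5199) + 4.19 × 0.5199 = 2.114 + 2.178 = 4.292 mg/L.
DO = C_s − D = 8.04 − 4.292 = 3.748 mg/L.

DO ≈ 3.75 mg/L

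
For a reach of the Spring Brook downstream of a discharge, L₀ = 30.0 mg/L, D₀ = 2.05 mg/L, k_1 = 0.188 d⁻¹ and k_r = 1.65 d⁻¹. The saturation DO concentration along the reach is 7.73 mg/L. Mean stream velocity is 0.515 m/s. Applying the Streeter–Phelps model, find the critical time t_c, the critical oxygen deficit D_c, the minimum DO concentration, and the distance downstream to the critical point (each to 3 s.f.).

With k_r/k_1 = 8.777 and 1 − D₀(k_r−k_1)/(k_1 L₀) = 0.4686,
t_c = ln(8.777 × 0.4686) / (1.65 − 0.188) = ln(4.113) / 1.462 = 1.414/1.462 = 0.9672 d.
D_c = (k_1/k_r) L₀ e^(−k_1 t_c) = (0.188/1.65) × 30.0 × e^(−0.188×0.9672) = 0.1139 × 30.0 × 0.8337 = 2.850 mg/L.
Minimum DO = C_s − D_c = 7.73 − 2.850 = 4.880 mg/L.
x_c = v t_c = 0.515 m/s × 0.9672 d × 86400 s/d = 43040 m ≈ 43.0 km.

t_c ≈ 0.967 d; D_c ≈ 2.85 mg/L; min DO ≈ 4.88 mg/L; x_c ≈ 43.0 km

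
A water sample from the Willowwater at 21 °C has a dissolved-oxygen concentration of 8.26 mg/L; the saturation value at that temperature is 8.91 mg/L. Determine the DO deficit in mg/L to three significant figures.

D = C_s − C = 8.91 − 8.26 = 0.650 mg/L.

D ≈ 0.650 mg/L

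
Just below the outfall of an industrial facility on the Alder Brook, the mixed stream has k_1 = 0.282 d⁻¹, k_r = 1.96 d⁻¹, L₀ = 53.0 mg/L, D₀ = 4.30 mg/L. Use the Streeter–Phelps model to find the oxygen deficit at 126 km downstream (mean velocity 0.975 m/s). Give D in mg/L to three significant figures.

Travel time t = x/v = 126 km / (0.975 m/s) = 126000 m / 0.975 m/s = 129200 s = 1.496 d.
k_1 L₀/(k_r−k_1) = 0.282×53.0/(1.96−0.282) = 14.95/1.678 = 8.907 mg/L.
e^(−k_1 t) = e^(−0.282×1.496) = 0.6559; e^(−k_r t) = e^(−1.96×1.496) = 0.05331.
D = 8.907 × (0.6559 − 0.05331) + 4.30 × 0.05331 = 5.367 + 0.2292 = 5.596 mg/L.

D ≈ 5.60 mg/L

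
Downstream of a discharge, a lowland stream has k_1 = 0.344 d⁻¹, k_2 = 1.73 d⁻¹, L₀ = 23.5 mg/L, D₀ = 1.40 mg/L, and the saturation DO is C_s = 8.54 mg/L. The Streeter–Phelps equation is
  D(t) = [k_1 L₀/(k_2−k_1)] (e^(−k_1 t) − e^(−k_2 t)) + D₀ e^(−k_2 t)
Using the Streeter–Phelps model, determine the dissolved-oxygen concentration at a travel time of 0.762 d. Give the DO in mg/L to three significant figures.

DO ≈ 5.24 mg/L

k_1 L₀/(k_2−k_1) = 0.344×23.5/(1.73−0.344) = 8.084/1.386 = 5.833 mg/L.
e^(−k_1 t) = e^(−0.344×0.7620) = 0.7694; e^(−k_2 t) = e^(−1.73×0.7620) = 0.2676.
D = 5.833 × (0.7694 − 0.2676) + 1.40 × 0.2676 = 2.927 + 0.3746 = 3.302 mg/L.
DO = C_s − D = 8.54 − 3.302 = 5.238 mg/L.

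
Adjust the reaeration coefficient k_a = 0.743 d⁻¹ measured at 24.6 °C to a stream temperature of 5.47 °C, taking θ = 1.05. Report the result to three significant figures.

k_a ≈ 0.292 d⁻¹

k_a(T₂) = k_a(T₁) · θ^(T₂−T₁) = 0.743 × 1.05^(5.47−24.6)
= 0.743 × 1.05^-19.1 = 0.743 × 0.3932 = 0.2922 d⁻¹.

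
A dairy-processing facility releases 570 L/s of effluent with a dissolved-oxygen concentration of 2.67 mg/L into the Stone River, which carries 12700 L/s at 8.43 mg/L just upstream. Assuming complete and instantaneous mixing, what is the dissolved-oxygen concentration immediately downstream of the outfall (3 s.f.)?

8.18 mg/L

Flow-weighted mixing: C = (Q_r C_r + Q_w C_w)/(Q_r + Q_w)
= (12700×8.43 + 570×2.67)/(12700 + 570) = 108600/13270 = 8.183 mg/L.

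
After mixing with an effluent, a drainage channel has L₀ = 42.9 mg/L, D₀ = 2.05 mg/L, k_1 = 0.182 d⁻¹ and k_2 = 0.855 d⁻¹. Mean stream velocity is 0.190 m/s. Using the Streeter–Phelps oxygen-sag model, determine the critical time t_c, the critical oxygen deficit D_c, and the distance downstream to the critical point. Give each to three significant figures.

t_c ≈ 2.01 d; D_c ≈ 6.33 mg/L; x_c ≈ 33.0 km

With k_2/k_1 = 4.698 and 1 − D₀(k_2−k_1)/(k_1 L₀) = 0.8233,
t_c = ln(4.698 × 0.8233) / (0.855 − 0.182) = ln(3.868) / 0.6730 = 1.353/0.6730 = 2.010 d.
L(t_c) = L₀ e^(−k_1 t_c) = 42.9 × 0.6936 = 29.76 mg/L, and at the critical point k_2 D_c = k_1 L, so D_c = (0.182/0.855) × 29.76 = 6.334 mg/L.
x_c = v t_c = 0.190 m/s × 2.010 d × 86400 s/d = 32990 m ≈ 33.0 km.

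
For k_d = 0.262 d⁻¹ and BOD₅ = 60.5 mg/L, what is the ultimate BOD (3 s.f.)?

L₀ ≈ 82.9 mg/L

BOD₅ = L₀(1 − e^(−5k_d)) ⇒ L₀ = BOD₅ / (1 − e^(−5×0.262))
= 60.5 / (1 − 0.2698) = 60.5 / 0.7302 = 82.86 mg/L.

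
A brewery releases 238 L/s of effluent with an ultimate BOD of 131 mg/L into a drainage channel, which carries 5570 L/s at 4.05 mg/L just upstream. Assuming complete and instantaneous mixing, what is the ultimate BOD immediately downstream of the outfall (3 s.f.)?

Flow-weighted mixing: C = (Q_r C_r + Q_w C_w)/(Q_r + Q_w)
= (5570×4.05 + 238×131)/(5570 + 238) = 53740/5808 = 9.252 mg/L.

9.25 mg/L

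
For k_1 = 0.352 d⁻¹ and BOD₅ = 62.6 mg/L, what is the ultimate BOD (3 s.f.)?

BOD₅ = L₀(1 − e^(−5k_1)) ⇒ L₀ = BOD₅ / (1 − e^(−5×0.352))
= 62.6 / (1 − 0.1720) = 62.6 / 0.8280 = 75.61 mg/L.

L₀ ≈ 75.6 mg/L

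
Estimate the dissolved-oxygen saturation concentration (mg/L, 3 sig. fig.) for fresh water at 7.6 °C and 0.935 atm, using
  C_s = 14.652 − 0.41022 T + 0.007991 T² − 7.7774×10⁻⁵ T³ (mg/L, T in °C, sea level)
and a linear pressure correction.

C_s ≈ 11.2 mg/L

At sea level: C_s = 14.652 − 0.41022×7.6 + 0.007991×7.6² − 7.7774×10⁻⁵×7.6³ = 11.96 mg/L.
Pressure correction: C_s' = 11.96 × 0.935 = 11.18 mg/L.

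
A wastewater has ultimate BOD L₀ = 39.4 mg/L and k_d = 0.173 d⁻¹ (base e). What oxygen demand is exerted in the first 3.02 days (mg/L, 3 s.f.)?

y ≈ 16.0 mg/L

y_t = L₀(1 − e^(−k_d t)) = 39.4 × (1 − e^(−0.173×3.02))
= 39.4 × (1 − 0.5931) = 39.4 × 0.4069 = 16.03 mg/L.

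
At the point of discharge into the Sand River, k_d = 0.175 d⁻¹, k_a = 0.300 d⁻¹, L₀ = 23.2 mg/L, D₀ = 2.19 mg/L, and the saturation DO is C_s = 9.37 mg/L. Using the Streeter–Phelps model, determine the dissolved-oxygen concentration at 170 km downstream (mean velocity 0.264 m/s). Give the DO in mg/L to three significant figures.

DO ≈ 3.79 mg/L

Travel time t = x/v = 170 km / (0.264 m/s) = 170000 m / 0.264 m/s = 643900 s = 7.453 d.
k_d L₀/(k_a−k_d) = 0.175×23.2/(0.300−0.175) = 4.060/0.1250 = 32.48 mg/L.
e^(−k_d t) = e^(−0.175×7.453) = 0.2714; e^(−k_a t) = e^(−0.300×7.453) = 0.1069.
D = 32.48 × (0.2714 − 0.1069) + 2.19 × 0.1069 = 5.342 + 0.2341 = 5.576 mg/L.
DO = C_s − D = 9.37 − 5.576 = 3.794 mg/L.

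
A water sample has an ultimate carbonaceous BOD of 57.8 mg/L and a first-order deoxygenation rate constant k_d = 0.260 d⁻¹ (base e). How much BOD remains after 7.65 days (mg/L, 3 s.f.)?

L_t = L₀ e^(−k_d t) = 57.8 × e^(−0.260×7.65) = 57.8 × 0.1368 = 7.909 mg/L.

L ≈ 7.91 mg/L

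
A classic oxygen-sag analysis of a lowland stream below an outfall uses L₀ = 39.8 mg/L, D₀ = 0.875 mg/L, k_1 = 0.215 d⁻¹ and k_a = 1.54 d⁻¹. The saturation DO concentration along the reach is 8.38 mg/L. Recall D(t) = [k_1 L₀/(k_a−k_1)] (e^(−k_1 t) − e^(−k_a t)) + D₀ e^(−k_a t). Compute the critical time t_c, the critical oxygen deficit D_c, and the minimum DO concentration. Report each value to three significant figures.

t_c ≈ 1.38 d; D_c ≈ 4.13 mg/L; min DO ≈ 4.25 mg/L

At the critical point dD/dt = 0, so k_1 L₀ e^(−k_1 t) = k_a D. Substituting D(t) from the Streeter–Phelps equation and solving for t gives
t_c = ln[(k_a/k_1)(1 − D₀(k_a−k_1)/(k_1 L₀))] / (k_a−k_1).
Here k_a−k_1 = 1.325 d⁻¹ and 1 − D₀(k_a−k_1)/(k_1 L₀) = 1 − 0.875×1.325/(0.215×39.8) = 0.8645, so
t_c = ln(7.163 × 0.8645) / 1.325 = 1.823 / 1.325 = 1.376 d.
D_c = (k_1/k_a) L₀ e^(−k_1 t_c) = (0.215/1.54) × 39.8 × e^(−0.215×1.376) = 0.1396 × 39.8 × 0.7439 = 4.133 mg/L.
Minimum DO = C_s − D_c = 8.38 − 4.133 = 4.247 mg/L.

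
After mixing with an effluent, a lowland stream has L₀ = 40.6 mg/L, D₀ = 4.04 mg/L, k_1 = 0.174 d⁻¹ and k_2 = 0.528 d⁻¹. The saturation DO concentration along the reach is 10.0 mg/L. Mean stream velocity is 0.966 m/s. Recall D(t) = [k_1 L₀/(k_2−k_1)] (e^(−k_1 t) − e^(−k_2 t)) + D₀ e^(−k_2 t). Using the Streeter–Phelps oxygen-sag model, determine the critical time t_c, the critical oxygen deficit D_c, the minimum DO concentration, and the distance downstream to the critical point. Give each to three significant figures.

t_c = [1/(k_2−k_1)] ln[(k_2/k_1)(1 − D₀(k_2−k_1)/(k_1 L₀))]
= [1/(0.528−0.174)] ln[(0.528/0.174)(1 − 4.04×0.3540/(0.174×40.6))]
= (1/0.3540) ln[3.034 × 0.7976] = 2.825 × ln(2.420) = 2.825 × 0.8838 = 2.497 d.
L(t_c) = L₀ e^(−k_1 t_c) = 40.6 × 0.6476 = 26.29 mg/L, and at the critical point k_2 D_c = k_1 L, so D_c = (0.174/0.528) × 26.29 = 8.665 mg/L.
Minimum DO = C_s − D_c = 10.0 − 8.665 = 1.335 mg/L.
x_c = v t_c = 0.966 m/s × 2.497 d × 86400 s/d = 208400 m ≈ 208 km.

t_c ≈ 2.50 d; D_c ≈ 8.67 mg/L; min DO ≈ 1.33 mg/L; x_c ≈ 208 km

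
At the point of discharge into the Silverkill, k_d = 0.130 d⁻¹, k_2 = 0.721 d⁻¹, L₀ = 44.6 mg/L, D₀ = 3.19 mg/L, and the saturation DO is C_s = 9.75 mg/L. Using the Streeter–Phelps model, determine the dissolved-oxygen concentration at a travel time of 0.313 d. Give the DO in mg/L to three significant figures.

DO ≈ 5.61 mg/L

k_d L₀/(k_2−k_d) = 0.130×44.6/(0.721−0.130) = 5.798/0.5910 = 9.810 mg/L.
e^(−k_d t) = e^(−0.130×0.3130) = 0.9601; e^(−k_2 t) = e^(−0.721×0.3130) = 0.7980.
D = 9.810 × (0.9601 − 0.7980) + 3.19 × 0.7980 = 1.591 + 2.546 = 4.136 mg/L.
DO = C_s − D = 9.75 − 4.136 = 5.614 mg/L.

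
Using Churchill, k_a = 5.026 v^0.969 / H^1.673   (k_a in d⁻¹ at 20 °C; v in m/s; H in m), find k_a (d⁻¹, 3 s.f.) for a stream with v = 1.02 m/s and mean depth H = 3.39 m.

k_a ≈ 0.665 d⁻¹

k_a = 5.026 × 1.02^0.969 / 3.39^1.673 = 5.026 × 1.019 / 7.709 = 0.6646 d⁻¹.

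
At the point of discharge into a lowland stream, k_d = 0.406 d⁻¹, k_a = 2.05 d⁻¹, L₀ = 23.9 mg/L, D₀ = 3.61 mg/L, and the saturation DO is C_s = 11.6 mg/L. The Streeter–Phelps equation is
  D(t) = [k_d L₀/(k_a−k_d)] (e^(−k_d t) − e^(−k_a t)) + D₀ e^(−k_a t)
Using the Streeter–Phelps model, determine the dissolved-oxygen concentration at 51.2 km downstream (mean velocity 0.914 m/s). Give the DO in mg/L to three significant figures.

DO ≈ 7.67 mg/L

Travel time t = x/v = 51.2 km / (0.914 m/s) = 51200 m / 0.914 m/s = 56020 s = 0.6484 d.
k_d L₀/(k_a−k_d) = 0.406×23.9/(2.05−0.406) = 9.703/1.644 = 5.902 mg/L.
e^(−k_d t) = e^(−0.406×0.6484) = 0.7686; e^(−k_a t) = e^(−2.05×0.6484) = 0.2647.
D = 5.902 × (0.7686 − 0.2647) + 3.61 × 0.2647 = 2.974 + 0.9556 = 3.930 mg/L.
DO = C_s − D = 11.6 − 3.930 = 7.670 mg/L.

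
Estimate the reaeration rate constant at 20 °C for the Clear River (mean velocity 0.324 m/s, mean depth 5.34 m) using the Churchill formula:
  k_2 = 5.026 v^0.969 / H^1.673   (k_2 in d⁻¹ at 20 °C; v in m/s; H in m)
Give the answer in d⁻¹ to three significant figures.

k_2 ≈ 0.102 d⁻¹

k_2 = 5.026 × 0.324^0.969 / 5.34^1.673 = 5.026 × 0.3355 / 16.49 = 0.1023 d⁻¹.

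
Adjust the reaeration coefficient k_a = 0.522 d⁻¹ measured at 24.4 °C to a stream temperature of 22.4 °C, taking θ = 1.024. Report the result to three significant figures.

k_a ≈ 0.498 d⁻¹

k_a(T₂) = k_a(T₁) · θ^(T₂−T₁) = 0.522 × 1.024^(22.4−24.4)
= 0.522 × 1.024^-2.00 = 0.522 × 0.9537 = 0.4978 d⁻¹.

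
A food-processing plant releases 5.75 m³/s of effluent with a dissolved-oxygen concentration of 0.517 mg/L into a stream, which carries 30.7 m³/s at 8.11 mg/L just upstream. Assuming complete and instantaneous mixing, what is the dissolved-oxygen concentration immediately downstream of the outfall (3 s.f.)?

Flow-weighted mixing: C = (Q_r C_r + Q_w C_w)/(Q_r + Q_w)
= (30.7×8.11 + 5.75×0.517)/(30.7 + 5.75) = 251.9/36.45 = 6.912 mg/L.

6.91 mg/L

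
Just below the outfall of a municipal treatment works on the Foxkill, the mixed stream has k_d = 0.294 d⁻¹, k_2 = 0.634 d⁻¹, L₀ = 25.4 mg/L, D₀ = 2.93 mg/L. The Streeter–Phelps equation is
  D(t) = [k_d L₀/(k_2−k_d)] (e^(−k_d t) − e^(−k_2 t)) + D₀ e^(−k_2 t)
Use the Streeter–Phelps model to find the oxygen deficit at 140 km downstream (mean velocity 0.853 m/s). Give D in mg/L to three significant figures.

D ≈ 6.86 mg/L

Travel time t = x/v = 140 km / (0.853 m/s) = 140000 m / 0.853 m/s = 164100 s = 1.900 d.
k_d L₀/(k_2−k_d) = 0.294×25.4/(0.634−0.294) = 7.468/0.3400 = 21.96 mg/L.
e^(−k_d t) = e^(−0.294×1.900) = 0.5721; e^(−k_2 t) = e^(−0.634×1.900) = 0.2999.
D = 21.96 × (0.5721 − 0.2999) + 2.93 × 0.2999 = 5.978 + 0.8787 = 6.857 mg/L.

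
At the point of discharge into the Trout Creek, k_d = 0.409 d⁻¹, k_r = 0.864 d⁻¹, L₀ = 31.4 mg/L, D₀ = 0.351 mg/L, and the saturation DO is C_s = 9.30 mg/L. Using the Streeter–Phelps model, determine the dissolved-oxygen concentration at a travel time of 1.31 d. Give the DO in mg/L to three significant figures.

DO ≈ 1.77 mg/L

k_d L₀/(k_r−k_d) = 0.409×31.4/(0.864−0.409) = 12.84/0.4550 = 28.23 mg/L.
e^(−k_d t) = e^(−0.409×1.310) = 0.5852; e^(−k_r t) = e^(−0.864×1.310) = 0.3224.
D = 28.23 × (0.5852 − 0.3224) + 0.351 × 0.3224 = 7.417 + 0.1132 = 7.530 mg/L.
DO = C_s − D = 9.30 − 7.530 = 1.770 mg/L.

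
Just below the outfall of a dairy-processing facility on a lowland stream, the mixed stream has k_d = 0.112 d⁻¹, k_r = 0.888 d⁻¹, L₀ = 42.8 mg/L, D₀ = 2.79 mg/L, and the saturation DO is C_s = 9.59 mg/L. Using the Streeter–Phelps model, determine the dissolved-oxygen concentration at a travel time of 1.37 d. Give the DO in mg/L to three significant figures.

DO ≈ 5.29 mg/L

k_d L₀/(k_r−k_d) = 0.112×42.8/(0.888−0.112) = 4.794/0.7760 = 6.177 mg/L.
e^(−k_d t) = e^(−0.112×1.370) = 0.8578; e^(−k_r t) = e^(−0.888×1.370) = 0.2962.
D = 6.177 × (0.8578 − 0.2962) + 2.79 × 0.2962 = 3.469 + 0.8265 = 4.295 mg/L.
DO = C_s − D = 9.59 − 4.295 = 5.295 mg/L.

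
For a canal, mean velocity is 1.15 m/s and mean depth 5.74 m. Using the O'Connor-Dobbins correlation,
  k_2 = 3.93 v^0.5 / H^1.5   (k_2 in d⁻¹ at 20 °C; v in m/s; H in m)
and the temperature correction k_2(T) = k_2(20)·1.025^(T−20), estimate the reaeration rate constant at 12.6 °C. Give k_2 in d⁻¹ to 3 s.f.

k_2 ≈ 0.255 d⁻¹

k_2(20) = 3.93 × 1.15^0.5 / 5.74^1.5 = 3.93 × 1.072 / 13.75 = 0.3065 d⁻¹.
k_2(12.6) = 0.3065 × 1.025^(12.6−20) = 0.3065 × 0.8330 = 0.2553 d⁻¹.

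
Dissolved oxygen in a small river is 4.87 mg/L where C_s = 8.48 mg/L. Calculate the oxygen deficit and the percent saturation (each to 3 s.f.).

D = C_s − C = 8.48 − 4.87 = 3.61 mg/L.
% saturation = 4.87/8.48 × 100 = 57.4 %.

D ≈ 3.61 mg/L; 57.4 % saturation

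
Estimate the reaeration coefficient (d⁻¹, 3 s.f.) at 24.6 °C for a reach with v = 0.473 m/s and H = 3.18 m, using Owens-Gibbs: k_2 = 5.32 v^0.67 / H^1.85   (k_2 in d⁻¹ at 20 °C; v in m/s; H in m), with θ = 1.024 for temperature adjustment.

k_2(20) = 5.32 × 0.473^0.67 / 3.18^1.85 = 5.32 × 0.6056 / 8.501 = 0.3789 d⁻¹.
k_2(24.6) = 0.3789 × 1.024^(24.6−20) = 0.3789 × 1.115 = 0.4226 d⁻¹.

k_2 ≈ 0.423 d⁻¹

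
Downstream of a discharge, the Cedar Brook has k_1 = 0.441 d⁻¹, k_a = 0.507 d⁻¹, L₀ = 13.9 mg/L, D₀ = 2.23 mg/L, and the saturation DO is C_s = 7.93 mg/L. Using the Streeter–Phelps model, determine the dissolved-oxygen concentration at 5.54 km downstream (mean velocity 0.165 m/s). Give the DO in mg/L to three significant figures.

DO ≈ 4.12 mg/L

Travel time t = x/v = 5.54 km / (0.165 m/s) = 5540 m / 0.165 m/s = 33580 s = 0.3886 d.
k_1 L₀/(k_a−k_1) = 0.441×13.9/(0.507−0.441) = 6.130/0.06600 = 92.88 mg/L.
e^(−k_1 t) = e^(−0.441×0.3886) = 0.8425; e^(−k_a t) = e^(−0.507×0.3886) = 0.8212.
D = 92.88 × (0.8425 − 0.8212) + 2.23 × 0.8212 = 1.981 + 1.831 = 3.813 mg/L.
DO = C_s − D = 7.93 − 3.813 = 4.117 mg/L.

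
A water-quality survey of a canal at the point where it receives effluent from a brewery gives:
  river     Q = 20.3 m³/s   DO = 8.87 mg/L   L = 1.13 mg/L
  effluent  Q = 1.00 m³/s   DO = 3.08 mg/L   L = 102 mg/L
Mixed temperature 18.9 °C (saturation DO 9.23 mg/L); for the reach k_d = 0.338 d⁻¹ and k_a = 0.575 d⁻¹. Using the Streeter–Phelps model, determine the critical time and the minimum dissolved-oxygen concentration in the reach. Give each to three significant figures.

t_c ≈ 1.91 d; minimum DO ≈ 7.42 mg/L

Mixed DO = (20.3×8.87 + 1.00×3.08)/(20.3+1.00) = 183.1/21.30 = 8.598 mg/L.
Mixed L₀ = (20.3×1.13 + 1.00×102)/(21.30) = 124.9/21.30 = 5.866 mg/L.
Initial deficit D₀ = C_s − DO₀ = 9.23 − 8.598 = 0.6318 mg/L.
t_c = (1/0.2370) ln[(0.575/0.338)(1 − 0.6318×0.2370/(0.338×5.866))] = 4.219 × ln(1.573) = 1.911 d.
D_c = (0.338/0.575) × 5.866 × e^(−0.338×1.911) = 0.5878 × 5.866 × 0.5243 = 1.808 mg/L.
Minimum DO = 9.23 − 1.808 = 7.422 mg/L.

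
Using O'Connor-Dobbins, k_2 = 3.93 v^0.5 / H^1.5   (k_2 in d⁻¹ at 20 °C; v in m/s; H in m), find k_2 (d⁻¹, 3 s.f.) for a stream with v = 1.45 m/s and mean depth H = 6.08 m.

k_2 ≈ 0.316 d⁻¹

k_2 = 3.93 × 1.45^0.5 / 6.08^1.5 = 3.93 × 1.204 / 14.99 = 0.3157 d⁻¹.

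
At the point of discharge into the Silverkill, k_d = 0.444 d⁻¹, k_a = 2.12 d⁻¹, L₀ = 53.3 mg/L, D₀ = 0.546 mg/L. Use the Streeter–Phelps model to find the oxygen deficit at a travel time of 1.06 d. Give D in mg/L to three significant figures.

D ≈ 7.38 mg/L

k_d L₀/(k_a−k_d) = 0.444×53.3/(2.12−0.444) = 23.67/1.676 = 14.12 mg/L.
e^(−k_d t) = e^(−0.444×1.060) = 0.6246; e^(−k_a t) = e^(−2.12×1.060) = 0.1057.
D = 14.12 × (0.6246 − 0.1057) + 0.546 × 0.1057 = 7.327 + 0.05771 = 7.385 mg/L.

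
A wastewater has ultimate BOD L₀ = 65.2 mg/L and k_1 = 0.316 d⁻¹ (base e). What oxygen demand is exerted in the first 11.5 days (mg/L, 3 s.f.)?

y ≈ 63.5 mg/L

y_t = L₀(1 − e^(−k_1 t)) = 65.2 × (1 − e^(−0.316×11.5))
= 65.2 × (1 − 0.02641) = 65.2 × 0.9736 = 63.48 mg/L.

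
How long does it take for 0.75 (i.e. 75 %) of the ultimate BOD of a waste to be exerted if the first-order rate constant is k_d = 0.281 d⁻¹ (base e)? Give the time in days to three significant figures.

y/L₀ = 1 − e^(−k_d t) = 0.75 ⇒ e^(−k_d t) = 0.250
t = −ln(0.250) / 0.281 = 1.386 / 0.281 = 4.933 d.

t ≈ 4.93 d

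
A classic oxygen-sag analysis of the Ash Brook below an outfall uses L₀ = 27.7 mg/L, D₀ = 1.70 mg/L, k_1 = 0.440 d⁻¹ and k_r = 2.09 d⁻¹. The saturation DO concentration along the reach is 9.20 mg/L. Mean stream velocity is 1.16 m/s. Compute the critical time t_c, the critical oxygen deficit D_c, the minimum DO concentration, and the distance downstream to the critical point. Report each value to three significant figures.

t_c = [1/(k_r−k_1)] ln[(k_r/k_1)(1 − D₀(k_r−k_1)/(k_1 L₀))]
= [1/(2.09−0.440)] ln[(2.09/0.440)(1 − 1.70×1.650/(0.440×27.7))]
= (1/1.650) ln[4.750 × 0.7699] = 0.6061 × ln(3.657) = 0.6061 × 1.297 = 0.7858 d.
D_c = (k_1/k_r) L₀ e^(−k_1 t_c) = (0.440/2.09) × 27.7 × e^(−0.440×0.7858) = 0.2105 × 27.7 × 0.7077 = 4.127 mg/L.
Minimum DO = C_s − D_c = 9.20 − 4.127 = 5.073 mg/L.
x_c = v t_c = 1.16 m/s × 0.7858 d × 86400 s/d = 78760 m ≈ 78.8 km.

t_c ≈ 0.786 d; D_c ≈ 4.13 mg/L; min DO ≈ 5.07 mg/L; x_c ≈ 78.8 km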